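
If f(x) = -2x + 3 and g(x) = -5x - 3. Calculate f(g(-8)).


g(-8) = 37
f(37) = -71

-71


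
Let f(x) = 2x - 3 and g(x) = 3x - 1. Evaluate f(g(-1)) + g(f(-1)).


-27


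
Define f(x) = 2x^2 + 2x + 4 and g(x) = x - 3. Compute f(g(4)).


g(4) = 1
f(1) = 2*(1)^2 + 2*(1) + 4 = 8

8


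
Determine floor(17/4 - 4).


17/4 = 4.25
4.25 - 4 = 0.25
floor(0.25) = 0

0


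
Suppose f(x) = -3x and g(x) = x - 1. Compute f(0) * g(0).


f(0) = 0
g(0) = -1
Product = 0

0


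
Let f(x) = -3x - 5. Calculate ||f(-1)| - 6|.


f(-1) = -2
|-2| = 2
|2 - 6| = 4

4


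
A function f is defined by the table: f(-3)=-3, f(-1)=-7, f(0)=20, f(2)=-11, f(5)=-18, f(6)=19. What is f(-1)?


Reading from the table at x = -1

-7


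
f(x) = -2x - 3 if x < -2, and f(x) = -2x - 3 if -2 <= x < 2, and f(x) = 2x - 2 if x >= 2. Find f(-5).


-5 satisfies x < -2
f(-5) = 7

7


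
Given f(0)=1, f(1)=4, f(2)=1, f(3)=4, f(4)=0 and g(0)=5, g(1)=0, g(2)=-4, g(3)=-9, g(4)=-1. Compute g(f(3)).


-1


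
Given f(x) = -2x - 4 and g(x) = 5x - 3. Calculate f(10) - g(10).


-71


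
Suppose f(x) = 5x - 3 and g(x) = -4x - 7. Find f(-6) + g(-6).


f(-6) = -33
g(-6) = 17
Sum = -16

-16


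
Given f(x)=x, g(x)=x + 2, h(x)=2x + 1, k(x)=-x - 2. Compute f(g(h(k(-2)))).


k(-2) = 0
h(0) = 1
g(1) = 3
f(3) = 3

3


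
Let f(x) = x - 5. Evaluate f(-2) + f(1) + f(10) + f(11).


f(-2) = -7
f(1) = -4
f(10) = 5
f(11) = 6
Sum = 0

0


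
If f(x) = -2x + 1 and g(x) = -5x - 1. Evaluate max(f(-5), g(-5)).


24


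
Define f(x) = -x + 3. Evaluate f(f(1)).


f(1) = 2
f(2) = 1

1


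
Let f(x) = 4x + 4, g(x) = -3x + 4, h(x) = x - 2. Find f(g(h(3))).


8


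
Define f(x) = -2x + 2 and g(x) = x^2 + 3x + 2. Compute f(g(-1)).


g(-1) = 0
f(0) = 2

2


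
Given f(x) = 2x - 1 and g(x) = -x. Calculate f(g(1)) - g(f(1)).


f(g(1)) = -3
g(f(1)) = -1
Difference = -2

-2


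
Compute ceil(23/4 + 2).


23/4 = 5.75
5.75 + 2 = 7.75
ceil(7.75) = 8

8


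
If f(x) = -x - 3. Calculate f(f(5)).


5


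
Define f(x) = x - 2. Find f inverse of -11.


Solve x - 2 = -11
x = (-11 + 2) / 1 = -9

-9


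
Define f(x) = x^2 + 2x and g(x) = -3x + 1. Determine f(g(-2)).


63


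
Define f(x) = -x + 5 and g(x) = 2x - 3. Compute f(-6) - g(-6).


f(-6) = 11
g(-6) = -15
Difference = 26

26


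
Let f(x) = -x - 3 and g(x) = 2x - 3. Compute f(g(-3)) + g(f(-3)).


f(g(-3)) = 6
g(f(-3)) = -3
Sum = 3

3


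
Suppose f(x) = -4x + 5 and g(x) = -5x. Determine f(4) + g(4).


-31


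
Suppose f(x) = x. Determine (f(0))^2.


f(0) = 0
(0)^2 = 0

0


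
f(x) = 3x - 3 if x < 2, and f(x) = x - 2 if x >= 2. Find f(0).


0 satisfies x < 2
f(0) = -3

-3


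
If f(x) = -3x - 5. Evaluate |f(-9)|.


22


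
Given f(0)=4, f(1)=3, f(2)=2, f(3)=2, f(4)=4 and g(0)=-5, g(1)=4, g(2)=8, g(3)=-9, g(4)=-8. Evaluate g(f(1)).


-9


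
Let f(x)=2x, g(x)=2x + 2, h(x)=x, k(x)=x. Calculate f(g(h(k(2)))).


k(2) = 2
h(2) = 2
g(2) = 6
f(6) = 12

12


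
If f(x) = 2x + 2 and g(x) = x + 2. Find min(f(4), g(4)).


f(4) = 10
g(4) = 6
min = 6

6


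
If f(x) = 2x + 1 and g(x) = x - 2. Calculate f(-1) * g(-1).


f(-1) = -1
g(-1) = -3
Product = 3

3


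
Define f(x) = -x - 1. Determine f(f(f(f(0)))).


f(0) = -1
f(-1) = 0
f(0) = -1
f(-1) = 0

0


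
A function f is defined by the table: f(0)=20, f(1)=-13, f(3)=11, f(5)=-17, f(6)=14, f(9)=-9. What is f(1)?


Reading from the table at x = 1

-13


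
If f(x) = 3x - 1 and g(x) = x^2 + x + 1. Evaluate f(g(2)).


g(2) = 7
f(7) = 20

20


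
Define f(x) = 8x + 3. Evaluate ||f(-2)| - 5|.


f(-2) = -13
|-13| = 13
|13 - 5| = 8

8


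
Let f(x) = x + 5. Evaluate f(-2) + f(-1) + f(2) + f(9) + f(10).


f(-2) = 3
f(-1) = 4
f(2) = 7
f(9) = 14
f(10) = 15
Sum = 43

43


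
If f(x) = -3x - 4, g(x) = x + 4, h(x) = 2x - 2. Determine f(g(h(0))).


h(0) = -2
g(-2) = 2
f(2) = -10

-10


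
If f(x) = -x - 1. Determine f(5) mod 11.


f(5) = -6
-6 mod 11 = 5

5


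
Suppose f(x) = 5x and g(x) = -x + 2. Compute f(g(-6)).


g(-6) = 8
f(8) = 40

40


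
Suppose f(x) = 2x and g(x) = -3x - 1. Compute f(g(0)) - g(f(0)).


f(g(0)) = -2
g(f(0)) = -1
Difference = -1

-1


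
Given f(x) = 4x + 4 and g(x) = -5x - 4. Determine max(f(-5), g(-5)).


f(-5) = -16
g(-5) = 21
max = 21

21


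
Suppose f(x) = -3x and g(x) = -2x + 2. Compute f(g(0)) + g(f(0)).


f(g(0)) = -6
g(f(0)) = 2
Sum = -4

-4


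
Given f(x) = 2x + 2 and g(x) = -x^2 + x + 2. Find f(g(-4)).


g(-4) = -18
f(-18) = -34

-34


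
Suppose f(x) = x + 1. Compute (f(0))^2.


f(0) = 1
(1)^2 = 1

1


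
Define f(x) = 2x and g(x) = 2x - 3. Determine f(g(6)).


g(6) = 9
f(9) = 18

18


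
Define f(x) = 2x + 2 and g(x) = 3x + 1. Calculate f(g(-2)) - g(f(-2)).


f(g(-2)) = -8
g(f(-2)) = -5
Difference = -3

-3


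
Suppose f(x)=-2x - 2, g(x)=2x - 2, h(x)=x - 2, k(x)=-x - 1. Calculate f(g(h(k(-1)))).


k(-1) = 0
h(0) = -2
g(-2) = -6
f(-6) = 10

10


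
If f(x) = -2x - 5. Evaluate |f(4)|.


13


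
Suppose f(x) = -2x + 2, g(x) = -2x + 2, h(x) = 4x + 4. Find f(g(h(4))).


h(4) = 20
g(20) = -38
f(-38) = 78

78


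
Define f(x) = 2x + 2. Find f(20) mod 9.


f(20) = 42
42 mod 9 = 6

6


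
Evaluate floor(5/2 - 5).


5/2 = 2.5
2.5 - 5 = -2.5
floor(-2.5) = -3

-3


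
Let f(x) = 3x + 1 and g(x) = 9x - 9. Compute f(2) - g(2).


-2


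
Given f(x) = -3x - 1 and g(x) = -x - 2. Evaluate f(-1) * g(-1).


-2


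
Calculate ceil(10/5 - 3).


10/5 = 2
2 - 3 = -1
ceil(-1) = -1

-1


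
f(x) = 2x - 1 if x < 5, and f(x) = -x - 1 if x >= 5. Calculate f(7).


7 satisfies x >= 5
f(7) = -8

-8


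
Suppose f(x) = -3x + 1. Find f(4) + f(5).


f(4) = -11
f(5) = -14
Sum = -25

-25


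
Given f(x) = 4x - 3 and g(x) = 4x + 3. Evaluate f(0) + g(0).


f(0) = -3
g(0) = 3
Sum = 0

0


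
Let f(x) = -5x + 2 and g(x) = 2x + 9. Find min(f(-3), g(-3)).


3


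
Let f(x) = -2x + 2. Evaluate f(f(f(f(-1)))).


f(-1) = 4
f(4) = -6
f(-6) = 14
f(14) = -26

-26


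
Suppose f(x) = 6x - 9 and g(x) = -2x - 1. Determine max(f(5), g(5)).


f(5) = 21
g(5) = -11
max = 21

21


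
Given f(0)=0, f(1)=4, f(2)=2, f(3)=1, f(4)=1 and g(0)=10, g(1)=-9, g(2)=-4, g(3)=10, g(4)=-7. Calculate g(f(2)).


f(2) = 2
g(2) = -4

-4


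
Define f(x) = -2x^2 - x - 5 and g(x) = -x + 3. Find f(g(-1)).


g(-1) = 4
f(4) = (-2)*(4)^2 - 1*(4) - 5 = -41

-41


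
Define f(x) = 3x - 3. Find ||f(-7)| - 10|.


f(-7) = -24
|-24| = 24
|24 - 10| = 14

14


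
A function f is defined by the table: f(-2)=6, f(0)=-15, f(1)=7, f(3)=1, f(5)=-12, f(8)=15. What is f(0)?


Reading from the table at x = 0

-15


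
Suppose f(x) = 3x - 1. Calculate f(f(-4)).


f(-4) = -13
f(-13) = -40

-40


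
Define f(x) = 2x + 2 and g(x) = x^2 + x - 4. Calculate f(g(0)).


g(0) = -4
f(-4) = -6

-6


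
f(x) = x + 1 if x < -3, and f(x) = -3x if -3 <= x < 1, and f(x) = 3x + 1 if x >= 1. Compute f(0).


0


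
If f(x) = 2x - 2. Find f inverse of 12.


7


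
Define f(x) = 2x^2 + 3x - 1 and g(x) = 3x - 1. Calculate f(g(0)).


g(0) = -1
f(-1) = 2*(-1)^2 + 3*(-1) - 1 = -2

-2


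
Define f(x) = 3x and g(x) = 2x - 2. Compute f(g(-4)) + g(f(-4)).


f(g(-4)) = -30
g(f(-4)) = -26
Sum = -56

-56


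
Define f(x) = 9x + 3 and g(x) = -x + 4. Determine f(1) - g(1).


f(1) = 12
g(1) = 3
Difference = 9

9


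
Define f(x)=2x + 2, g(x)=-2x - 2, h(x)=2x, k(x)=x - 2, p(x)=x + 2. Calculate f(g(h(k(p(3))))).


p(3) = 5
k(5) = 3
h(3) = 6
g(6) = -14
f(-14) = -26

-26


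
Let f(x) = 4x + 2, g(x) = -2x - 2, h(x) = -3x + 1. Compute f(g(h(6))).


h(6) = -17
g(-17) = 32
f(32) = 130

130


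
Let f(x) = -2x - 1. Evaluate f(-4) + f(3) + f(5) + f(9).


f(-4) = 7
f(3) = -7
f(5) = -11
f(9) = -19
Sum = -30

-30


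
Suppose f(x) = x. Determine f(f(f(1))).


f(1) = 1
f(1) = 1
f(1) = 1

1


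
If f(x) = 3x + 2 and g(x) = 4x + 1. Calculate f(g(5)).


65


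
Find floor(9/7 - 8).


9/7 = 1.2857
1.2857 - 8 = -6.7143
floor(-6.7143) = -7

-7


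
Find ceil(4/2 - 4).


4/2 = 2
2 - 4 = -2
ceil(-2) = -2

-2


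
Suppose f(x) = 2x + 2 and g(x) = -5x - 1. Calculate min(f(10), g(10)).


f(10) = 22
g(10) = -51
min = -51

-51


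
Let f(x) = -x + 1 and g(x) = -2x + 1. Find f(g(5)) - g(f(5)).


f(g(5)) = 10
g(f(5)) = 9
Difference = 1

1


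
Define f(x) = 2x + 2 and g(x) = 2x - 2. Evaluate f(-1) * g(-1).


f(-1) = 0
g(-1) = -4
Product = 0

0


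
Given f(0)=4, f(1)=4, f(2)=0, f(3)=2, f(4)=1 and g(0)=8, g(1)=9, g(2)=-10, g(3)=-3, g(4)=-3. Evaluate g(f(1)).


f(1) = 4
g(4) = -3

-3


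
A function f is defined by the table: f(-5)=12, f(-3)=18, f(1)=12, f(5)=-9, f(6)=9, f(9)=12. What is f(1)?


12


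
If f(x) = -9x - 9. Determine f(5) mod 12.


f(5) = -54
-54 mod 12 = 6

6


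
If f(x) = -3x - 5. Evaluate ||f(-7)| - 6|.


10


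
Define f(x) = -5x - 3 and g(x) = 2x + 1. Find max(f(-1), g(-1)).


f(-1) = 2
g(-1) = -1
max = 2

2


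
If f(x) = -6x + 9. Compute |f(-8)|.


f(-8) = 57
|57| = 57

57


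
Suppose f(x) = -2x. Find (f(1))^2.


f(1) = -2
(-2)^2 = 4

4


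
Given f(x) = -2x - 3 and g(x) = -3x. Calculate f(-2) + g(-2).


f(-2) = 1
g(-2) = 6
Sum = 7

7


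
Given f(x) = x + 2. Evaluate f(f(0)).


f(0) = 2
f(2) = 4

4


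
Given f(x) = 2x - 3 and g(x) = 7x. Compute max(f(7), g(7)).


f(7) = 11
g(7) = 49
max = 49

49


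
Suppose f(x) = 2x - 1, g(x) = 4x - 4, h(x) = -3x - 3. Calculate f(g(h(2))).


h(2) = -9
g(-9) = -40
f(-40) = -81

-81


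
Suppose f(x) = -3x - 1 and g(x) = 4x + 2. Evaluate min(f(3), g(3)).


f(3) = -10
g(3) = 14
min = -10

-10


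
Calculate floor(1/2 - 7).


1/2 = 0.5
0.5 - 7 = -6.5
floor(-6.5) = -7

-7


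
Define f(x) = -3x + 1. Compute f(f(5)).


f(5) = -14
f(-14) = 43

43


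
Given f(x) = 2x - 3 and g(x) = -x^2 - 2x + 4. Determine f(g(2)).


-11


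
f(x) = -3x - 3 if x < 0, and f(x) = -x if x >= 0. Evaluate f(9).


9 satisfies x >= 0
f(9) = -9

-9


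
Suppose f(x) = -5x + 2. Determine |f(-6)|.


f(-6) = 32
|32| = 32

32


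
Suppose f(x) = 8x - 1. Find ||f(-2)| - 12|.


f(-2) = -17
|-17| = 17
|17 - 12| = 5

5


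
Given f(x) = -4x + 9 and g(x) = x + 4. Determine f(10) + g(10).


-17


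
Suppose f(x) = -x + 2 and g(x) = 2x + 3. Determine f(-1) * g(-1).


f(-1) = 3
g(-1) = 1
Product = 3

3


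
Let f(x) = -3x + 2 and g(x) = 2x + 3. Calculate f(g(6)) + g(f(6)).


f(g(6)) = -43
g(f(6)) = -29
Sum = -72

-72


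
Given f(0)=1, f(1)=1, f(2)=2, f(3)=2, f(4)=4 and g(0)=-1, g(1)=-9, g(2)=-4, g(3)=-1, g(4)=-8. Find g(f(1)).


f(1) = 1
g(1) = -9

-9


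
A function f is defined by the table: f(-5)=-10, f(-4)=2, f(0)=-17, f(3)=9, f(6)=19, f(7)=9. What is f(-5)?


Reading from the table at x = -5

-10


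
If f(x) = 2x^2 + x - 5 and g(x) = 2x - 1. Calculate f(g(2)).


16


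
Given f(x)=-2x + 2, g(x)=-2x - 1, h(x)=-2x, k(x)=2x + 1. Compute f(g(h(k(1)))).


-20


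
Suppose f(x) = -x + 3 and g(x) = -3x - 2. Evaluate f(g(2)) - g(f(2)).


f(g(2)) = 11
g(f(2)) = -5
Difference = 16

16


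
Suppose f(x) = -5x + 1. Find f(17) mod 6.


f(17) = -84
-84 mod 6 = 0

0


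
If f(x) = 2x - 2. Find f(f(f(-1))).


f(-1) = -4
f(-4) = -10
f(-10) = -22

-22


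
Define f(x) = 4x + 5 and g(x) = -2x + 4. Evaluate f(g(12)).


g(12) = -20
f(-20) = -75

-75


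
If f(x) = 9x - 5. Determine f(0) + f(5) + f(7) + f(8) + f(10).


f(0) = -5
f(5) = 40
f(7) = 58
f(8) = 67
f(10) = 85
Sum = 245

245


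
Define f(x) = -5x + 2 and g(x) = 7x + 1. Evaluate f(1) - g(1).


-11


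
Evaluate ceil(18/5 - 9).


18/5 = 3.6
3.6 - 9 = -5.4
ceil(-5.4) = -5

-5


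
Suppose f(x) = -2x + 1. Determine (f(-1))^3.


f(-1) = 3
(3)^3 = 27

27


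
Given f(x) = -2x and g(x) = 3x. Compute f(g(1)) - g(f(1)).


0


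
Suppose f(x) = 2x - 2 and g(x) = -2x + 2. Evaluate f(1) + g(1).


f(1) = 0
g(1) = 0
Sum = 0

0


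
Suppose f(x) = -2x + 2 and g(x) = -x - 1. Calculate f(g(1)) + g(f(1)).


5


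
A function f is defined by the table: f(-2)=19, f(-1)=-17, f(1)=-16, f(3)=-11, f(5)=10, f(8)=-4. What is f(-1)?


Reading from the table at x = -1

-17


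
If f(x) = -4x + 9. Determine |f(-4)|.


25


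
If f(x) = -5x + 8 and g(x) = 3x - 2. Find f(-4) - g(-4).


f(-4) = 28
g(-4) = -14
Difference = 42

42


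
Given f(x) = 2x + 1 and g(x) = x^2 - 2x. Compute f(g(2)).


g(2) = 0
f(0) = 1

1


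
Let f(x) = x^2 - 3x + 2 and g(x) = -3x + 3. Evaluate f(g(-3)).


g(-3) = 12
f(12) = 1*(12)^2 - 3*(12) + 2 = 110

110


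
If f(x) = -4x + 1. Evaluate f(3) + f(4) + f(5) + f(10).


f(3) = -11
f(4) = -15
f(5) = -19
f(10) = -39
Sum = -84

-84


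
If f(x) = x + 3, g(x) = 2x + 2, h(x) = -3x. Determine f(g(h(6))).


h(6) = -18
g(-18) = -34
f(-34) = -31

-31


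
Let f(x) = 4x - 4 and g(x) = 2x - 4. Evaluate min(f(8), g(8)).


f(8) = 28
g(8) = 12
min = 12

12


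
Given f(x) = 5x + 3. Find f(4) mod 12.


f(4) = 23
23 mod 12 = 11

11


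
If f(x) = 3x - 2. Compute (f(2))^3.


f(2) = 4
(4)^3 = 64

64


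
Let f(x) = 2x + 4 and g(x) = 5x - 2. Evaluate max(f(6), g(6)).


f(6) = 16
g(6) = 28
max = 28

28


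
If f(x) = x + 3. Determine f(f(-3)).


f(-3) = 0
f(0) = 3

3


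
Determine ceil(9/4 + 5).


9/4 = 2.25
2.25 + 5 = 7.25
ceil(7.25) = 8

8


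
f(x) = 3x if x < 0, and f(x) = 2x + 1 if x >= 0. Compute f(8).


17


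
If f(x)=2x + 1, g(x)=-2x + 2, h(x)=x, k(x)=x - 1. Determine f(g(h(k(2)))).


1


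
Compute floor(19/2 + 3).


19/2 = 9.5
9.5 + 3 = 12.5
floor(12.5) = 12

12


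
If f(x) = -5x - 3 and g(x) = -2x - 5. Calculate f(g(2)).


g(2) = -9
f(-9) = 42

42


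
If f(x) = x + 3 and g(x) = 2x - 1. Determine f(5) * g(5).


f(5) = 8
g(5) = 9
Product = 72

72


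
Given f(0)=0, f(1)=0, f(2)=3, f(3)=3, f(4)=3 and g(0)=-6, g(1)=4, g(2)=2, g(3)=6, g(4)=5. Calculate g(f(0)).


f(0) = 0
g(0) = -6

-6


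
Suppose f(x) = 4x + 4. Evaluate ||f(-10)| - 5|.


f(-10) = -36
|-36| = 36
|36 - 5| = 31

31


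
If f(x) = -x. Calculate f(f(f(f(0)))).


f(0) = 0
f(0) = 0
f(0) = 0
f(0) = 0

0


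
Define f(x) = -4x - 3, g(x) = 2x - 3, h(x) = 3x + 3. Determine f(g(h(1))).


h(1) = 6
g(6) = 9
f(9) = -39

-39


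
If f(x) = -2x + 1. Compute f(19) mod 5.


f(19) = -37
-37 mod 5 = 3

3


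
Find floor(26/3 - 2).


26/3 = 8.6667
8.6667 - 2 = 6.6667
floor(6.6667) = 6

6


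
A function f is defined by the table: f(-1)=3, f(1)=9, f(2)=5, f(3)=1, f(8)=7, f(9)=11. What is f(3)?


Reading from the table at x = 3

1


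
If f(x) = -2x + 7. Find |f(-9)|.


25


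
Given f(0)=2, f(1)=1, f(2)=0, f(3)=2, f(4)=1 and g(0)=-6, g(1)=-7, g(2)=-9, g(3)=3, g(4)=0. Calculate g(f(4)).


-7


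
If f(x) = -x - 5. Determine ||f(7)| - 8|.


4


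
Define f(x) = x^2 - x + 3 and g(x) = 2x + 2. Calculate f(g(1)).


g(1) = 4
f(4) = 1*(4)^2 - 1*(4) + 3 = 15

15


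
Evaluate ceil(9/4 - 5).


9/4 = 2.25
2.25 - 5 = -2.75
ceil(-2.75) = -2

-2


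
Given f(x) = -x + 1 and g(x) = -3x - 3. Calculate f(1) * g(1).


f(1) = 0
g(1) = -6
Product = 0

0


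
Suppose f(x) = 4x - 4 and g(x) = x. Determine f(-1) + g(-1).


-9


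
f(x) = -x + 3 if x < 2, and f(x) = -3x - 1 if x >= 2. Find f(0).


0 satisfies x < 2
f(0) = 3

3


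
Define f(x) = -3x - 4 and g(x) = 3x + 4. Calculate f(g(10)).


g(10) = 34
f(34) = -106

-106


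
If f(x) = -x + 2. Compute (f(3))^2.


f(3) = -1
(-1)^2 = 1

1


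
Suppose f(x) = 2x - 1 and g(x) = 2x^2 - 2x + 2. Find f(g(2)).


g(2) = 6
f(6) = 11

11


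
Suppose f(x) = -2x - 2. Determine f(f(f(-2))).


f(-2) = 2
f(2) = -6
f(-6) = 10

10


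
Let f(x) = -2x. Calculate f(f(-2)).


-8


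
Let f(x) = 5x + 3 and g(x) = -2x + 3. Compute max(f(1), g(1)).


f(1) = 8
g(1) = 1
max = 8

8


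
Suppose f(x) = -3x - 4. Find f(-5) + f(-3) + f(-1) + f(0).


f(-5) = 11
f(-3) = 5
f(-1) = -1
f(0) = -4
Sum = 11

11


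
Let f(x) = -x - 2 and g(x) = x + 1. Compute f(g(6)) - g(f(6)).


f(g(6)) = -9
g(f(6)) = -7
Difference = -2

-2


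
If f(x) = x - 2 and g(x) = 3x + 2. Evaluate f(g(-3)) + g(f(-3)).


f(g(-3)) = -9
g(f(-3)) = -13
Sum = -22

-22


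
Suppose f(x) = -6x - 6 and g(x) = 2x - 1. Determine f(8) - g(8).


f(8) = -54
g(8) = 15
Difference = -69

-69


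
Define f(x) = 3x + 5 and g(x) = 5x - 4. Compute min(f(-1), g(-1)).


f(-1) = 2
g(-1) = -9
min = -9

-9


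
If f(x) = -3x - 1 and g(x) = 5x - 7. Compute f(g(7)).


g(7) = 28
f(28) = -85

-85


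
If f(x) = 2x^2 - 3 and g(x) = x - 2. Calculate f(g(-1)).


g(-1) = -3
f(-3) = 2*(-3)^2 - 3 = 15

15


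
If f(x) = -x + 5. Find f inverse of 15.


Solve -x + 5 = 15
x = (15 - 5) / (-1) = -10

-10


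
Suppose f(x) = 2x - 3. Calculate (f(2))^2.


f(2) = 1
(1)^2 = 1

1


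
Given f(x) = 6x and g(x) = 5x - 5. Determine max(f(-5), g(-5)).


f(-5) = -30
g(-5) = -30
max = -30

-30


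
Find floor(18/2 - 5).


18/2 = 9
9 - 5 = 4
floor(4) = 4

4


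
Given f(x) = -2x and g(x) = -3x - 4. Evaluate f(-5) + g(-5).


f(-5) = 10
g(-5) = 11
Sum = 21

21


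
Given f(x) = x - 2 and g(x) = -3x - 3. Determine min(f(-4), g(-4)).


f(-4) = -6
g(-4) = 9
min = -6

-6


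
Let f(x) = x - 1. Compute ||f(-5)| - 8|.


f(-5) = -6
|-6| = 6
|6 - 8| = 2

2


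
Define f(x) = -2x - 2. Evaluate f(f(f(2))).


f(2) = -6
f(-6) = 10
f(10) = -22

-22


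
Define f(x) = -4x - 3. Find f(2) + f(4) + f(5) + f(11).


f(2) = -11
f(4) = -19
f(5) = -23
f(11) = -47
Sum = -100

-100


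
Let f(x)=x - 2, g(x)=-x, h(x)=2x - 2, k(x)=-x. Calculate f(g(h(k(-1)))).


k(-1) = 1
h(1) = 0
g(0) = 0
f(0) = -2

-2


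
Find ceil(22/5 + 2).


22/5 = 4.4
4.4 + 2 = 6.4
ceil(6.4) = 7

7


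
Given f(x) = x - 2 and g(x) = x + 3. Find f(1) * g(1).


f(1) = -1
g(1) = 4
Product = -4

-4


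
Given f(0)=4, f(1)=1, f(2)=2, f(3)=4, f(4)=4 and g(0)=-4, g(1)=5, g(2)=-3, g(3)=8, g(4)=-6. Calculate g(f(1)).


f(1) = 1
g(1) = 5

5


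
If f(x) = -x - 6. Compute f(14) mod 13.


f(14) = -20
-20 mod 13 = 6

6


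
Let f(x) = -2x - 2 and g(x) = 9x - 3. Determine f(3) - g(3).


-32


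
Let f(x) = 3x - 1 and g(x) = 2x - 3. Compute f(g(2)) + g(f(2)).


f(g(2)) = 2
g(f(2)) = 7
Sum = 9

9


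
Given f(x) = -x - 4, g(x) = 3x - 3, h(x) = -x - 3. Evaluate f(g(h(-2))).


h(-2) = -1
g(-1) = -6
f(-6) = 2

2


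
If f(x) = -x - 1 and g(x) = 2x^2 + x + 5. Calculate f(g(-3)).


g(-3) = 20
f(20) = -21

-21


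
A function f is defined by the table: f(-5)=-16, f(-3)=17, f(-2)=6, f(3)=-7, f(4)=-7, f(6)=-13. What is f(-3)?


Reading from the table at x = -3

17


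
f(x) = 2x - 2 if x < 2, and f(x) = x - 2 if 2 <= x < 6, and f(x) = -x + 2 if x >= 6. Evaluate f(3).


3 satisfies 2 <= x < 6
f(3) = 1

1


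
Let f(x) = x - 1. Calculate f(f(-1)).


f(-1) = -2
f(-2) = -3

-3


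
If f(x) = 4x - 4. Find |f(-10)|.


f(-10) = -44
|-44| = 44

44


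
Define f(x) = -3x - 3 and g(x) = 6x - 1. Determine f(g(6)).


g(6) = 35
f(35) = -108

-108


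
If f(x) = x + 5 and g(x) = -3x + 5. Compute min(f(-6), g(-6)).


-1


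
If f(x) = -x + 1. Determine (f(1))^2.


f(1) = 0
(0)^2 = 0

0


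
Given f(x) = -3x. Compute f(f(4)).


f(4) = -12
f(-12) = 36

36


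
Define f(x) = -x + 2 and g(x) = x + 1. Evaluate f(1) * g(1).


f(1) = 1
g(1) = 2
Product = 2

2


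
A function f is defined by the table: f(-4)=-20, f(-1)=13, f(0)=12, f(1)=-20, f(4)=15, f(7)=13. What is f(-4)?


Reading from the table at x = -4

-20


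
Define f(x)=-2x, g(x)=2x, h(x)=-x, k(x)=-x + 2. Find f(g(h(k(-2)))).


k(-2) = 4
h(4) = -4
g(-4) = -8
f(-8) = 16

16


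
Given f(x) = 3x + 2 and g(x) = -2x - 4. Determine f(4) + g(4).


f(4) = 14
g(4) = -12
Sum = 2

2


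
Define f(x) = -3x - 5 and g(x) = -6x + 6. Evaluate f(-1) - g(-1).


-14


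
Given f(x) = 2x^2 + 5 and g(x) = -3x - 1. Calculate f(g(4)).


g(4) = -13
f(-13) = 2*(-13)^2 + 5 = 343

343


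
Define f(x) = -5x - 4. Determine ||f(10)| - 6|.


f(10) = -54
|-54| = 54
|54 - 6| = 48

48


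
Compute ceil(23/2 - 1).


23/2 = 11.5
11.5 - 1 = 10.5
ceil(10.5) = 11

11


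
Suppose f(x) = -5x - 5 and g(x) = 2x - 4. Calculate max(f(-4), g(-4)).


f(-4) = 15
g(-4) = -12
max = 15

15


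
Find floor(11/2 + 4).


11/2 = 5.5
5.5 + 4 = 9.5
floor(9.5) = 9

9


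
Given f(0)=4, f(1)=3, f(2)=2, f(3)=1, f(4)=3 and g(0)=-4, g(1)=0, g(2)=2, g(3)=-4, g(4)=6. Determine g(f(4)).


f(4) = 3
g(3) = -4

-4


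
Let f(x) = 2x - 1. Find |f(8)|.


f(8) = 15
|15| = 15

15


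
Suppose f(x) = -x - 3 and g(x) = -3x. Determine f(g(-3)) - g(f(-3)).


f(g(-3)) = -12
g(f(-3)) = 0
Difference = -12

-12


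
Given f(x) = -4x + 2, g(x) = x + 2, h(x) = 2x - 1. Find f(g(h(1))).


h(1) = 1
g(1) = 3
f(3) = -10

-10


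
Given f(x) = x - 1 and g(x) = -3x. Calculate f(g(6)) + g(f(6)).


f(g(6)) = -19
g(f(6)) = -15
Sum = -34

-34


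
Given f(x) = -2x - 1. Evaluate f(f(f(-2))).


f(-2) = 3
f(3) = -7
f(-7) = 13

13


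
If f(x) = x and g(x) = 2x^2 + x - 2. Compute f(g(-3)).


g(-3) = 13
f(13) = 13

13


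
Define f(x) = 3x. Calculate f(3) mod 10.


f(3) = 9
9 mod 10 = 9

9


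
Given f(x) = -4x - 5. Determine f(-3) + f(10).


-38


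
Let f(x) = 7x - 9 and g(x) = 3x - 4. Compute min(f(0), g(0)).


-9


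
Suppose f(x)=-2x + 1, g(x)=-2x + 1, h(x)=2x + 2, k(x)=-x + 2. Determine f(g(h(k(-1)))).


k(-1) = 3
h(3) = 8
g(8) = -15
f(-15) = 31

31


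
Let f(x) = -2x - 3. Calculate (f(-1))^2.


f(-1) = -1
(-1)^2 = 1

1


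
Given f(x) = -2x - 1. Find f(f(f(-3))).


f(-3) = 5
f(5) = -11
f(-11) = 21

21


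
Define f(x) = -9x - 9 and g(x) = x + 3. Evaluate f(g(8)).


g(8) = 11
f(11) = -108

-108


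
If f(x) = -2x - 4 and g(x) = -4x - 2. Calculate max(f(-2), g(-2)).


6


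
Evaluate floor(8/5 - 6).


8/5 = 1.6
1.6 - 6 = -4.4
floor(-4.4) = -5

-5


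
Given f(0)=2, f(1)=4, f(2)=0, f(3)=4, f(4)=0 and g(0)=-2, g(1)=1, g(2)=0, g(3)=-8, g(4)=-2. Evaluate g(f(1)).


f(1) = 4
g(4) = -2

-2


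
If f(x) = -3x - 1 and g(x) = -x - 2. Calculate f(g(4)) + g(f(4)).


f(g(4)) = 17
g(f(4)) = 11
Sum = 28

28


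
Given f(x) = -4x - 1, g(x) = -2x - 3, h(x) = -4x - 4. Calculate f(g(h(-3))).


h(-3) = 8
g(8) = -19
f(-19) = 75

75


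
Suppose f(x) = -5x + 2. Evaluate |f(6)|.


28


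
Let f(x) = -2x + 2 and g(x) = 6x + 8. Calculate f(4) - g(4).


-38


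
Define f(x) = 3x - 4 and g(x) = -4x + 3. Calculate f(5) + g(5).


f(5) = 11
g(5) = -17
Sum = -6

-6


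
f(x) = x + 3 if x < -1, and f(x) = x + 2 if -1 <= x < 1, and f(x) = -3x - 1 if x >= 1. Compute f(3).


3 satisfies x >= 1
f(3) = -10

-10


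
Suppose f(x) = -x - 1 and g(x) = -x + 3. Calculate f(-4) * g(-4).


f(-4) = 3
g(-4) = 7
Product = 21

21


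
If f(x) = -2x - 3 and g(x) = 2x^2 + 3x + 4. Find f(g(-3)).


g(-3) = 13
f(13) = -29

-29


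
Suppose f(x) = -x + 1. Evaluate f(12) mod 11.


f(12) = -11
-11 mod 11 = 0

0


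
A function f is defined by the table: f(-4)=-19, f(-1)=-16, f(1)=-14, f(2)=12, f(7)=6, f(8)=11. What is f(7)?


Reading from the table at x = 7

6


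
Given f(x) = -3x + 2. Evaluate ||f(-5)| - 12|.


f(-5) = 17
|17| = 17
|17 - 12| = 5

5


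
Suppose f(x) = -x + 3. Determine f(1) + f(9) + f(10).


f(1) = 2
f(9) = -6
f(10) = -7
Sum = -11

-11


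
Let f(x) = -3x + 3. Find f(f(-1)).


-15


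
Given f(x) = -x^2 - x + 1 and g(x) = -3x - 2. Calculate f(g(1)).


g(1) = -5
f(-5) = (-1)*(-5)^2 - 1*(-5) + 1 = -19

-19


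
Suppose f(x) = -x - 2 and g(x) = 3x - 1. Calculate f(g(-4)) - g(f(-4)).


f(g(-4)) = 11
g(f(-4)) = 5
Difference = 6

6


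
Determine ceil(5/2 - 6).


5/2 = 2.5
2.5 - 6 = -3.5
ceil(-3.5) = -3

-3


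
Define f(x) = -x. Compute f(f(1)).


f(1) = -1
f(-1) = 1

1


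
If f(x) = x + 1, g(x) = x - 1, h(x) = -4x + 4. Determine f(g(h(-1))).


h(-1) = 8
g(8) = 7
f(7) = 8

8


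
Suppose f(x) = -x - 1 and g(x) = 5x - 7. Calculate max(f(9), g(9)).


f(9) = -10
g(9) = 38
max = 38

38


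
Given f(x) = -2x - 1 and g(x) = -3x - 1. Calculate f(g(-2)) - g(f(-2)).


f(g(-2)) = -11
g(f(-2)) = -10
Difference = -1

-1


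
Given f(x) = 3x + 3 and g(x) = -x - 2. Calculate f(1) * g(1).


f(1) = 6
g(1) = -3
Product = -18

-18


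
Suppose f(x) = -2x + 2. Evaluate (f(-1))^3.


f(-1) = 4
(4)^3 = 64

64


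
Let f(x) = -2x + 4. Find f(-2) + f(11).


f(-2) = 8
f(11) = -18
Sum = -10

-10


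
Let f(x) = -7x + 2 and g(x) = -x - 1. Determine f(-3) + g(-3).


25


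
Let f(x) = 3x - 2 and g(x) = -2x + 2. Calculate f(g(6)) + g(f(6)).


f(g(6)) = -32
g(f(6)) = -30
Sum = -62

-62


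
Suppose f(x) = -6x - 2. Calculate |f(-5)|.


f(-5) = 28
|28| = 28

28


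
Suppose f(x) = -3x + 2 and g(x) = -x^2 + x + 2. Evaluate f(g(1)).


g(1) = 2
f(2) = -4

-4


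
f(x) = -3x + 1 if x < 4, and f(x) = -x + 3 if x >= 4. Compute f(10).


10 satisfies x >= 4
f(10) = -7

-7


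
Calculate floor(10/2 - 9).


10/2 = 5
5 - 9 = -4
floor(-4) = -4

-4


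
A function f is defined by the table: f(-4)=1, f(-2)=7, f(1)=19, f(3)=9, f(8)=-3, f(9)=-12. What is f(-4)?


1


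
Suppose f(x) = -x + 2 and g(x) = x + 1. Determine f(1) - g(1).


f(1) = 1
g(1) = 2
Difference = -1

-1


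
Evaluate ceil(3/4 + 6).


3/4 = 0.75
0.75 + 6 = 6.75
ceil(6.75) = 7

7


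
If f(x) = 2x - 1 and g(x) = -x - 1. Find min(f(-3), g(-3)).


f(-3) = -7
g(-3) = 2
min = -7

-7


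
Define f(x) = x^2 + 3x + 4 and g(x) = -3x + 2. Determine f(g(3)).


g(3) = -7
f(-7) = 1*(-7)^2 + 3*(-7) + 4 = 32

32


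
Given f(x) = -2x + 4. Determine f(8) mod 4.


f(8) = -12
-12 mod 4 = 0

0


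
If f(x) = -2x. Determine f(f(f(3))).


-24


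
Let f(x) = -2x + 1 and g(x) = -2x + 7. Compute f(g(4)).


g(4) = -1
f(-1) = 3

3


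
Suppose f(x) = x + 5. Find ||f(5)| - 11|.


f(5) = 10
|10| = 10
|10 - 11| = 1

1


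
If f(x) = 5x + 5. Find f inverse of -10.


-3


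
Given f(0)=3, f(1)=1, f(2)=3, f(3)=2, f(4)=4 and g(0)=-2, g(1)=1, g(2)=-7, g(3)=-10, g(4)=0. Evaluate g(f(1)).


1


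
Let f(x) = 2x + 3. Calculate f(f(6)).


f(6) = 15
f(15) = 33

33


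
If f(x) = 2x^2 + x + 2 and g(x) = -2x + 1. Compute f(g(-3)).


g(-3) = 7
f(7) = 2*(7)^2 + 1*(7) + 2 = 107

107


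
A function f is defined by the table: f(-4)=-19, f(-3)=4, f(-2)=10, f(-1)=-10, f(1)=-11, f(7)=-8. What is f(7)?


-8


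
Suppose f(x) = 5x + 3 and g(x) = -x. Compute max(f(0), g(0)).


f(0) = 3
g(0) = 0
max = 3

3


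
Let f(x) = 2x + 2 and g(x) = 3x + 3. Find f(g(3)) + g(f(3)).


53


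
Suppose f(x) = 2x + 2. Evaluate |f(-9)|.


f(-9) = -16
|-16| = 16

16


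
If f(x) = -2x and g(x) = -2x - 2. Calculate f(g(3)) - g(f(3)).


f(g(3)) = 16
g(f(3)) = 10
Difference = 6

6


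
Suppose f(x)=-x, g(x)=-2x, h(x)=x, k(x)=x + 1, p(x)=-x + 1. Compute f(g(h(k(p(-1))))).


6


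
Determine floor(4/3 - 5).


4/3 = 1.3333
1.3333 - 5 = -3.6667
floor(-3.6667) = -4

-4


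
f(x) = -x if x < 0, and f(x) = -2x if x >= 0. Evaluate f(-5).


-5 satisfies x < 0
f(-5) = 5

5


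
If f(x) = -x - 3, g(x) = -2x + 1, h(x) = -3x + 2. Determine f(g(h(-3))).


h(-3) = 11
g(11) = -21
f(-21) = 18

18


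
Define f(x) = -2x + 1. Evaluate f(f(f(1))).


-5


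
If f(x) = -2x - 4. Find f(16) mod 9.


f(16) = -36
-36 mod 9 = 0

0


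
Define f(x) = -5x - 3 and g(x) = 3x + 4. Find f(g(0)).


g(0) = 4
f(4) = -23

-23


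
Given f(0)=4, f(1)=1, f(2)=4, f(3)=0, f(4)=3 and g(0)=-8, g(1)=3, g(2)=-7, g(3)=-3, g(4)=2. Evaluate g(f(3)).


f(3) = 0
g(0) = -8

-8


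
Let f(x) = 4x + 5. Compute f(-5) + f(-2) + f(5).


f(-5) = -15
f(-2) = -3
f(5) = 25
Sum = 7

7


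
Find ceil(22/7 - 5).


22/7 = 3.1429
3.1429 - 5 = -1.8571
ceil(-1.8571) = -1

-1


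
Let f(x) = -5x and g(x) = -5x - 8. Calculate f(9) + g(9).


f(9) = -45
g(9) = -53
Sum = -98

-98


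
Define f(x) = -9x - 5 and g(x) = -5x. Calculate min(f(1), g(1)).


-14


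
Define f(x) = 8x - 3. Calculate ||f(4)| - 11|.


f(4) = 29
|29| = 29
|29 - 11| = 18

18


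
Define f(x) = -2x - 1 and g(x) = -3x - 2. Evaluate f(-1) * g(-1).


1


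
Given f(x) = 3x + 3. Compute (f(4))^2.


225


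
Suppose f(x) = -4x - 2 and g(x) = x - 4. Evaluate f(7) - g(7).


-33


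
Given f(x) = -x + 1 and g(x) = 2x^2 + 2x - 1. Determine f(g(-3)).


-10


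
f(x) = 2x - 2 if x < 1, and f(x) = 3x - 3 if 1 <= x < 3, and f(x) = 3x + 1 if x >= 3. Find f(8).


8 satisfies x >= 3
f(8) = 25

25


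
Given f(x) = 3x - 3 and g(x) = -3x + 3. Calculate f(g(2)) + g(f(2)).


f(g(2)) = -12
g(f(2)) = -6
Sum = -18

-18


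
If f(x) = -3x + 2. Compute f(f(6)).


50


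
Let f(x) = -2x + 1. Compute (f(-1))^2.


f(-1) = 3
(3)^2 = 9

9


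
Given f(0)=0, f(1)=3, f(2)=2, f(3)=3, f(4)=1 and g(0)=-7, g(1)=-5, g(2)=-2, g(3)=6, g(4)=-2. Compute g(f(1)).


f(1) = 3
g(3) = 6

6


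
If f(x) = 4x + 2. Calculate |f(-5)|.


f(-5) = -18
|-18| = 18

18


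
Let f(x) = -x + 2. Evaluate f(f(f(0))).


f(0) = 2
f(2) = 0
f(0) = 2

2


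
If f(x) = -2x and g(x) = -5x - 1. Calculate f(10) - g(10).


f(10) = -20
g(10) = -51
Difference = 31

31


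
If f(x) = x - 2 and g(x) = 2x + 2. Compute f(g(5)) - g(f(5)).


f(g(5)) = 10
g(f(5)) = 8
Difference = 2

2


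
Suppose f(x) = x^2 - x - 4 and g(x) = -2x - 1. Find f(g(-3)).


g(-3) = 5
f(5) = 1*(5)^2 - 1*(5) - 4 = 16

16


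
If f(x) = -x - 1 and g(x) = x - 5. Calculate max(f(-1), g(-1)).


f(-1) = 0
g(-1) = -6
max = 0

0


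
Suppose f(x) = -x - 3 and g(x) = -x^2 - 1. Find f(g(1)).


g(1) = -2
f(-2) = -1

-1


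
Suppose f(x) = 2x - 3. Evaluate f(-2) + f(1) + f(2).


f(-2) = -7
f(1) = -1
f(2) = 1
Sum = -7

-7


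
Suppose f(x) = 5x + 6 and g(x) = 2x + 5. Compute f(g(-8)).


g(-8) = -11
f(-11) = -49

-49


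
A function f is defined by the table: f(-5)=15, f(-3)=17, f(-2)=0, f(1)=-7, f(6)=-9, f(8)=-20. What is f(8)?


Reading from the table at x = 8

-20


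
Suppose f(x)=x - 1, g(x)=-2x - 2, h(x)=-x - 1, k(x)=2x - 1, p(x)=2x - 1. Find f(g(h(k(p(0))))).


p(0) = -1
k(-1) = -3
h(-3) = 2
g(2) = -6
f(-6) = -7

-7


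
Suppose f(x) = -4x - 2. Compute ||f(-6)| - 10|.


f(-6) = 22
|22| = 22
|22 - 10| = 12

12


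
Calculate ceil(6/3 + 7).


6/3 = 2
2 + 7 = 9
ceil(9) = 9

9


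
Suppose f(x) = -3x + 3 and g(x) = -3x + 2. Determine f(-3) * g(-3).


f(-3) = 12
g(-3) = 11
Product = 132

132


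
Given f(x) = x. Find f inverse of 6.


Solve x = 6
x = (6) / 1 = 6

6


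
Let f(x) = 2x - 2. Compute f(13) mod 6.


f(13) = 24
24 mod 6 = 0

0


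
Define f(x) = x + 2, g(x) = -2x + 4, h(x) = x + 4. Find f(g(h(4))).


h(4) = 8
g(8) = -12
f(-12) = -10

-10


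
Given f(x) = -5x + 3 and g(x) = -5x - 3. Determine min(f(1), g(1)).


-8


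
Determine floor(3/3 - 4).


-3


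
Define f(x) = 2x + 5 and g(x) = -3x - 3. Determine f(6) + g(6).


f(6) = 17
g(6) = -21
Sum = -4

-4


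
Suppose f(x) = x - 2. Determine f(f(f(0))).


f(0) = -2
f(-2) = -4
f(-4) = -6

-6


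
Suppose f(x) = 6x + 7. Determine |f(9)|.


f(9) = 61
|61| = 61

61


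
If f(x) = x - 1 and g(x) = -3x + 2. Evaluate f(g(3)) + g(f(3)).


-12


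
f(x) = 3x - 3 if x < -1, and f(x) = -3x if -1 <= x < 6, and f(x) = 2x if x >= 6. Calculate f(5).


5 satisfies -1 <= x < 6
f(5) = -15

-15


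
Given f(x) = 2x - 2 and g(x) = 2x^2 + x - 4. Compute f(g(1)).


g(1) = -1
f(-1) = -4

-4


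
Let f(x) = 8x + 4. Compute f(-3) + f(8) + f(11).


f(-3) = -20
f(8) = 68
f(11) = 92
Sum = 140

140


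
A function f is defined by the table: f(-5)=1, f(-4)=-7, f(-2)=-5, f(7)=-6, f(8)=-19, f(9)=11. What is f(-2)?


Reading from the table at x = -2

-5


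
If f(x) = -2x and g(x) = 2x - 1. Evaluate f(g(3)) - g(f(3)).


f(g(3)) = -10
g(f(3)) = -13
Difference = 3

3


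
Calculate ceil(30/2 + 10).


30/2 = 15
15 + 10 = 25
ceil(25) = 25

25


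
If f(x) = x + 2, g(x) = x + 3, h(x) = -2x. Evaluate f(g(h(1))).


3


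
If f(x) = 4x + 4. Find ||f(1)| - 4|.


f(1) = 8
|8| = 8
|8 - 4| = 4

4


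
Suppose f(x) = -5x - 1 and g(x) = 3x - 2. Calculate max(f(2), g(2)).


f(2) = -11
g(2) = 4
max = 4

4


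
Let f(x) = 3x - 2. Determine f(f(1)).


f(1) = 1
f(1) = 1

1


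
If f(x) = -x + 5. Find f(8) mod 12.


f(8) = -3
-3 mod 12 = 9

9


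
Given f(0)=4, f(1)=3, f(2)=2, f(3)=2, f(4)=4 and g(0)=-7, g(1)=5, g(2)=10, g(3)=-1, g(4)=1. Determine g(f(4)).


f(4) = 4
g(4) = 1

1


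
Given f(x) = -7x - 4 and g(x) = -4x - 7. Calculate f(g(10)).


g(10) = -47
f(-47) = 325

325


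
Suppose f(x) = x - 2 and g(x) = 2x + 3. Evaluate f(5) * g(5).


f(5) = 3
g(5) = 13
Product = 39

39


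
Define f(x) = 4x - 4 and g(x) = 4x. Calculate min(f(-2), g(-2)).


-12


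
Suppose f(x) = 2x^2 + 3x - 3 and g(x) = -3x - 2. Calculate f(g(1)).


g(1) = -5
f(-5) = 2*(-5)^2 + 3*(-5) - 3 = 32

32


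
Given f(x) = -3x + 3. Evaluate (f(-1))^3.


f(-1) = 6
(6)^3 = 216

216


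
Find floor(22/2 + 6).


22/2 = 11
11 + 6 = 17
floor(17) = 17

17


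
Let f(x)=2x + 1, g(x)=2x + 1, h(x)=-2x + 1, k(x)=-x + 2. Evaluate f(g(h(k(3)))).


15


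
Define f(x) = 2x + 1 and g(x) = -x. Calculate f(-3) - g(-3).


f(-3) = -5
g(-3) = 3
Difference = -8

-8


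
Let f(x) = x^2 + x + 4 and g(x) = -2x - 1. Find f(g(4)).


g(4) = -9
f(-9) = 1*(-9)^2 + 1*(-9) + 4 = 76

76


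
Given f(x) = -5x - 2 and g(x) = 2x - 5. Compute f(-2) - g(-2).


f(-2) = 8
g(-2) = -9
Difference = 17

17


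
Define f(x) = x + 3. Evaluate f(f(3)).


f(3) = 6
f(6) = 9

9


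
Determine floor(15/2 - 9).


15/2 = 7.5
7.5 - 9 = -1.5
floor(-1.5) = -2

-2


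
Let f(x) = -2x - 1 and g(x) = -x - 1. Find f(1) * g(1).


f(1) = -3
g(1) = -2
Product = 6

6


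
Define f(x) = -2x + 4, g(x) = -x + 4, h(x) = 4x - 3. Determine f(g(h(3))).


14


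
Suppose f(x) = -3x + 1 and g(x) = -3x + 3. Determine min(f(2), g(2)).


f(2) = -5
g(2) = -3
min = -5

-5


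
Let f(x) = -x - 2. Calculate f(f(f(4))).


f(4) = -6
f(-6) = 4
f(4) = -6

-6


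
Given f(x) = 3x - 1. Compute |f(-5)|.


f(-5) = -16
|-16| = 16

16


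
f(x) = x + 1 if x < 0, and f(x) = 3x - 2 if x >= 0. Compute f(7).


7 satisfies x >= 0
f(7) = 19

19


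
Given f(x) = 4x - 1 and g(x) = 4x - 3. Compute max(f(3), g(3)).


f(3) = 11
g(3) = 9
max = 11

11


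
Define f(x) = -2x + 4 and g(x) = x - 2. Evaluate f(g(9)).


g(9) = 7
f(7) = -10

-10


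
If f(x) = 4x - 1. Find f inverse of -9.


Solve 4x - 1 = -9
x = (-9 + 1) / 4 = -2

-2


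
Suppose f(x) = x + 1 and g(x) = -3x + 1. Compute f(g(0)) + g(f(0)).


0


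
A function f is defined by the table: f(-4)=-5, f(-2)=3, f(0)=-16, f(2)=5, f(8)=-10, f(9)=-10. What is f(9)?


Reading from the table at x = 9

-10


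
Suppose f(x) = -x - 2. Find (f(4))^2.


36


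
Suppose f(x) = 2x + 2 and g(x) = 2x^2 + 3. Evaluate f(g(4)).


g(4) = 35
f(35) = 72

72


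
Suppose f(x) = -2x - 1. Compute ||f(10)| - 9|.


12


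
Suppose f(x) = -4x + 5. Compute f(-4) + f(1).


f(-4) = 21
f(1) = 1
Sum = 22

22


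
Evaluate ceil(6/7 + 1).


6/7 = 0.8571
0.8571 + 1 = 1.8571
ceil(1.8571) = 2

2


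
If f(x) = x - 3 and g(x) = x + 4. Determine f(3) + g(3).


f(3) = 0
g(3) = 7
Sum = 7

7


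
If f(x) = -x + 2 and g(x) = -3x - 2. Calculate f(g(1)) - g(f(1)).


12


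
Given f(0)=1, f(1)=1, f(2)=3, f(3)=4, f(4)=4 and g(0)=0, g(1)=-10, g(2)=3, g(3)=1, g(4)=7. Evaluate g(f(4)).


f(4) = 4
g(4) = 7

7


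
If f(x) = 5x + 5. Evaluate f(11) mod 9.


f(11) = 60
60 mod 9 = 6

6


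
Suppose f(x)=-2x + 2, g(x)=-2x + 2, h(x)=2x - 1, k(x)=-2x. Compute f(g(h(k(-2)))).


k(-2) = 4
h(4) = 7
g(7) = -12
f(-12) = 26

26


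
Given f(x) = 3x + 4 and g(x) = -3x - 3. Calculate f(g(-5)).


g(-5) = 12
f(12) = 40

40


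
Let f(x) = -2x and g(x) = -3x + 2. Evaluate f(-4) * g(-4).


f(-4) = 8
g(-4) = 14
Product = 112

112


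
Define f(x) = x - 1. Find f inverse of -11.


Solve x - 1 = -11
x = (-11 + 1) / 1 = -10

-10


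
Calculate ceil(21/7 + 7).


21/7 = 3
3 + 7 = 10
ceil(10) = 10

10


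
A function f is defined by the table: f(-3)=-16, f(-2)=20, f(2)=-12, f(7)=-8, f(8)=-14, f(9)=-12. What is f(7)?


Reading from the table at x = 7

-8


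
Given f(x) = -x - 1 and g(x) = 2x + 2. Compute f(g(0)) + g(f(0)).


f(g(0)) = -3
g(f(0)) = 0
Sum = -3

-3


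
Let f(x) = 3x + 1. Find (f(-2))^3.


f(-2) = -5
(-5)^3 = -125

-125


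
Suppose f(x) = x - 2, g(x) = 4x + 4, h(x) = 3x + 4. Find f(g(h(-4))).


h(-4) = -8
g(-8) = -28
f(-28) = -30

-30


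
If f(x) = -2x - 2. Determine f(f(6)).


f(6) = -14
f(-14) = 26

26


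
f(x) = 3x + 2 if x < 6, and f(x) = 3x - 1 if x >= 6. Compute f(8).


8 satisfies x >= 6
f(8) = 23

23


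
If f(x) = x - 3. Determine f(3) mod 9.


f(3) = 0
0 mod 9 = 0

0


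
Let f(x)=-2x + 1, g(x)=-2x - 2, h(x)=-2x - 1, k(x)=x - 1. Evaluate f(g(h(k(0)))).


k(0) = -1
h(-1) = 1
g(1) = -4
f(-4) = 9

9


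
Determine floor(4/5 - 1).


4/5 = 0.8
0.8 - 1 = -0.2
floor(-0.2) = -1

-1


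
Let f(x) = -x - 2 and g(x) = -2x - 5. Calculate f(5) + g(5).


f(5) = -7
g(5) = -15
Sum = -22

-22


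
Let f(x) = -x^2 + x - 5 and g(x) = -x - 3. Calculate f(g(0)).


g(0) = -3
f(-3) = (-1)*(-3)^2 + 1*(-3) - 5 = -17

-17


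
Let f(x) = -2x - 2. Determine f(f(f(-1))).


f(-1) = 0
f(0) = -2
f(-2) = 2

2


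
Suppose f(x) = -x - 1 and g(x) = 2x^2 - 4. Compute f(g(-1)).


g(-1) = -2
f(-2) = 1

1


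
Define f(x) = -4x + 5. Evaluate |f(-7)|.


f(-7) = 33
|33| = 33

33


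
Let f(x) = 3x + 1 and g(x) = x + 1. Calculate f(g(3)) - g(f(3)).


f(g(3)) = 13
g(f(3)) = 11
Difference = 2

2


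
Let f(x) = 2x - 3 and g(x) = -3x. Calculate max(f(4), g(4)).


f(4) = 5
g(4) = -12
max = 5

5


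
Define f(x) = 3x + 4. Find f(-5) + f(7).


f(-5) = -11
f(7) = 25
Sum = 14

14


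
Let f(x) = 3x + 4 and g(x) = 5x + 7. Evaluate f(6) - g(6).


f(6) = 22
g(6) = 37
Difference = -15

-15


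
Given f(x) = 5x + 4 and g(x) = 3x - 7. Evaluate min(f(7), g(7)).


f(7) = 39
g(7) = 14
min = 14

14
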